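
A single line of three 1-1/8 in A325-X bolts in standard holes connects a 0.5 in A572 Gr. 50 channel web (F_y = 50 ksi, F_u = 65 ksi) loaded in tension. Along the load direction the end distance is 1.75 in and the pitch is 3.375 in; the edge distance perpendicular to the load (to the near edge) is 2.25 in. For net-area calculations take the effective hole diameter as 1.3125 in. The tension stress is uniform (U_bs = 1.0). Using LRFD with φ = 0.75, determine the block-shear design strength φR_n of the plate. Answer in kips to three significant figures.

115 kips

Shear plane L_v = 1.75 + 2·3.375 = 8.5 in; A_gv = 8.5 × 0.5 = 4.25 in².
A_nv = (8.5 − 2.5·1.3125) × 0.5 = 2.609 in².
A_nt = (2.25 − 0.5·1.3125) × 0.5 = 0.7969 in².
0.6 F_u A_nv = 101.8 kips; 0.6 F_y A_gv = 127.5 kips → shear rupture governs the shear term.
R_n = 101.8 + 1.0 × 65 × 0.7969 = 153.6 kips.
Design strength φR_n = 0.75 × 153.6 = 115 kips.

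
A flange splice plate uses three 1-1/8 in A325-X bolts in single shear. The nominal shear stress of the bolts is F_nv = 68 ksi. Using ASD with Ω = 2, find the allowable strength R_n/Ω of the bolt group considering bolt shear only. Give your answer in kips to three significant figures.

101 kips

A_b = π × 1.125² / 4 = 0.994 in².
R_n = F_nv · A_b · n · n_s = 68 × 0.994 × 3 × 1 = 202.8 kips.
Allowable strength R_n/Ω = 202.8 / 2 = 101 kips.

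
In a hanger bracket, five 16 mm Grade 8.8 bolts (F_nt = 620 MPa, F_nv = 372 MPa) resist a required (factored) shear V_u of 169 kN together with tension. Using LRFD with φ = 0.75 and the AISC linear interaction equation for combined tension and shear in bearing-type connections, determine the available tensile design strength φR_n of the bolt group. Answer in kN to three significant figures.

A_b = π·16²/4 = 201.1 mm²; f_rv = 169 × 1000 / (5 × 201.1) = 168.1 MPa.
F'_nt = 1.3 F_nt − (F_nt / φF_nv) f_rv = 1.3·620 − (620/(0.75·372))·168.1 = 432.4 MPa, capped at F_nt → F'_nt = 432.4 MPa.
R_n = F'_nt · A_b · n = 432.4 × 201.1 × 5 / 1000 = 434.7 kN.
Design strength φR_n = 0.75 × 434.7 = 326 kN.

326 kN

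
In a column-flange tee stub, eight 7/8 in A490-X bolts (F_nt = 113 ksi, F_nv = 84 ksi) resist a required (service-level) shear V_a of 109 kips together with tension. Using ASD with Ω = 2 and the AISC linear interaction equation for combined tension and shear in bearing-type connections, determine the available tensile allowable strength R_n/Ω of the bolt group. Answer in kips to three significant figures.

A_b = π·0.875²/4 = 0.6013 in²; f_rv = 109 / (8 × 0.6013) = 22.66 ksi.
F'_nt = 1.3 F_nt − (Ω F_nt / F_nv) f_rv = 1.3·113 − (2·113/84)·22.66 = 85.94 ksi, capped at F_nt → F'_nt = 85.94 ksi.
R_n = F'_nt · A_b · n = 85.94 × 0.6013 × 8 = 413.4 kips.
Allowable strength R_n/Ω = 413.4 / 2 = 207 kips.

207 kips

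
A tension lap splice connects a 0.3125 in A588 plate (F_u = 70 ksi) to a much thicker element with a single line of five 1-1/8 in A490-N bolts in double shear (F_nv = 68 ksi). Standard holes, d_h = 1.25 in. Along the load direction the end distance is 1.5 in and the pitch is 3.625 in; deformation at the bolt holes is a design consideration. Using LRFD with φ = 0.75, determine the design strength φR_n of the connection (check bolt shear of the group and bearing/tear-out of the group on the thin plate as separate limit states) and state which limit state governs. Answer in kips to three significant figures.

194 kips (bearing governs)

Bolt shear: A_b = π·1.125²/4 = 0.994 in²; R_n = 68 × 0.994 × 5 × 2 = 675.9 kips → 0.75 × 675.9 = 507 kips.
Bearing (1.2 l_c t F_u ≤ 2.4 d t F_u): upper limit = 2.4·1.125·0.3125·70 = 59.06 kips.
  Edge l_c = 1.5 − 1.25/2 = 0.875 → r_n = 22.97 kips; interior l_c = 3.625 − 1.25 = 2.375 → r_n = 59.06 kips.
  R_n,bearing = 1·22.97 + 4·59.06 = 259.2 kips → 0.75 × 259.2 = 194 kips.
Bearing governs: 194 kips.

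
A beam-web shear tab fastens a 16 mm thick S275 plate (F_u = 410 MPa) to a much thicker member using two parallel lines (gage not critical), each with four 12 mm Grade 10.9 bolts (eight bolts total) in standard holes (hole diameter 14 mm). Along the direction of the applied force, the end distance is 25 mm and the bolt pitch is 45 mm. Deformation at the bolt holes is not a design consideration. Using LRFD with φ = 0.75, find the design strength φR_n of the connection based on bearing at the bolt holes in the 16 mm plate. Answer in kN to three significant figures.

Per bolt r_n = 1.5 l_c t F_u ≤ 3.0 d t F_u; upper limit = 3.0 × 12 × 16 × 410 / 1000 = 236.2 kN.
Edge bolt: l_c = 25 − 14/2 = 18 mm → 1.5 × 18 × 16 × 410 / 1000 = 177.1 → r_n = 177.1 kN.
Interior bolts: l_c = 45 − 14 = 31 mm → 1.5 × 31 × 16 × 410 / 1000 = 305 → r_n = 236.2 kN.
R_n = 2 × 177.1 + 6 × 236.2 = 1771 kN.
Design strength φR_n = 0.75 × 1771 = 1330 kN.

1330 kN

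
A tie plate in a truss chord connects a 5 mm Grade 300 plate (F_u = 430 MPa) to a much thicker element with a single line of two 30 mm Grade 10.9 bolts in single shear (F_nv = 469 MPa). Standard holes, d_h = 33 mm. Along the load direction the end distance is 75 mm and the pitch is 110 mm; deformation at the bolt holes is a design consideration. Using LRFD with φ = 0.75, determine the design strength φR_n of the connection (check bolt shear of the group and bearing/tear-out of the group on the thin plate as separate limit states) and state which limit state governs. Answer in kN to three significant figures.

229 kN (bearing governs)

Bolt shear: A_b = π·30²/4 = 706.9 mm²; R_n = 469 × 706.9 × 2 × 1 / 1000 = 663 kN → 0.75 × 663 = 497 kN.
Bearing (1.2 l_c t F_u ≤ 2.4 d t F_u): upper limit = 2.4·30·5·430 / 1000 = 154.8 kN.
  Edge l_c = 75 − 33/2 = 58.5 → r_n = 150.9 kN; interior l_c = 110 − 33 = 77 → r_n = 154.8 kN.
  R_n,bearing = 1·150.9 + 1·154.8 = 305.7 kN → 0.75 × 305.7 = 229 kN.
Bearing governs: 229 kN.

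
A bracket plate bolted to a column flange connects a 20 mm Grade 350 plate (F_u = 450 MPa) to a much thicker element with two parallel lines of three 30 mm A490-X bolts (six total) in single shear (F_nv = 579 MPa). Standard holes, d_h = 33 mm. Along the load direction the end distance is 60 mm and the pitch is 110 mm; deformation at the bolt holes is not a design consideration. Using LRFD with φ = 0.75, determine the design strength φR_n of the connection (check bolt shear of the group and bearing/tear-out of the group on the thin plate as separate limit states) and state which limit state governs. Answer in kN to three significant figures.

Bolt shear: A_b = π·30²/4 = 706.9 mm²; R_n = 579 × 706.9 × 6 × 1 / 1000 = 2456 kN → 0.75 × 2456 = 1840 kN.
Bearing (1.5 l_c t F_u ≤ 3.0 d t F_u): upper limit = 3.0·30·20·450 / 1000 = 810 kN.
  Edge l_c = 60 − 33/2 = 43.5 → r_n = 587.2 kN; interior l_c = 110 − 33 = 77 → r_n = 810 kN.
  R_n,bearing = 2·587.2 + 4·810 = 4414 kN → 0.75 × 4414 = 3310 kN.
Bolt shear governs: 1840 kN.

1840 kN (bolt shear governs)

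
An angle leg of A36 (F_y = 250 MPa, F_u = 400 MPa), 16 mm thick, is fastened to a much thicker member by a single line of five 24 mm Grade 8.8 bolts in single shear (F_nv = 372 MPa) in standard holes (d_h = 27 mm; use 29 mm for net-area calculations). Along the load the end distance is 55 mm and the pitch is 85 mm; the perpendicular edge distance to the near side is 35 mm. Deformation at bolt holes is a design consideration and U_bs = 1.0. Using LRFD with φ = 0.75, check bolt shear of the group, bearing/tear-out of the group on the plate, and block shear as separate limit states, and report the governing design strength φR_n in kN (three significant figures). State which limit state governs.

631 kN (bolt shear governs)

Bolt shear: A_b = π·24²/4 = 452.4 mm²; R_n = 372 × 452.4 × 5 × 1 / 1000 = 841.4 kN → 0.75 × 841.4 = 631 kN.
Bearing: edge l_c = 41.5, r_n = 318.7 kN; interior l_c = 58, r_n = 368.6 kN; R_n = 318.7 + 4·368.6 = 1793 kN → 1340 kN.
Block shear: A_gv = 6320, A_nv = 4232, A_nt = 328 mm²; R_n = min(0.6F_uA_nv, 0.6F_yA_gv) + U_bs·F_u·A_nt = 1079 kN → 809 kN.
Bolt shear governs: 631 kN.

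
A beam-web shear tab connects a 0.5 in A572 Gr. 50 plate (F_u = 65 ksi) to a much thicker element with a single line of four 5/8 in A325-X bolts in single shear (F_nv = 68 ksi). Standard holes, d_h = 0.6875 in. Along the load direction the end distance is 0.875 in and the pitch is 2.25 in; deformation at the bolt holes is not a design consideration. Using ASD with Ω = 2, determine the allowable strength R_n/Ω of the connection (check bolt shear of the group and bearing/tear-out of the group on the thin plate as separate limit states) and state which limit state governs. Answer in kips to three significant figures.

41.7 kips (bolt shear governs)

Bolt shear: A_b = π·0.625²/4 = 0.3068 in²; R_n = 68 × 0.3068 × 4 × 1 = 83.45 kips → 83.45 / 2 = 41.7 kips.
Bearing (1.5 l_c t F_u ≤ 3.0 d t F_u): upper limit = 3.0·0.625·0.5·65 = 60.94 kips.
  Edge l_c = 0.875 − 0.6875/2 = 0.5312 → r_n = 25.9 kips; interior l_c = 2.25 − 0.6875 = 1.562 → r_n = 60.94 kips.
  R_n,bearing = 1·25.9 + 3·60.94 = 208.7 kips → 208.7 / 2 = 104 kips.
Bolt shear governs: 41.7 kips.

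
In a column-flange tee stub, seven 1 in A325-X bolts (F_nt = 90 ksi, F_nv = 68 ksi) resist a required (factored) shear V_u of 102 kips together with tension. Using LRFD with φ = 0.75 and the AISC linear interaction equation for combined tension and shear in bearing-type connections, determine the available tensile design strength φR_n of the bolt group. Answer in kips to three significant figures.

A_b = π·1²/4 = 0.7854 in²; f_rv = 102 / (7 × 0.7854) = 18.55 ksi.
F'_nt = 1.3 F_nt − (F_nt / φF_nv) f_rv = 1.3·90 − (90/(0.75·68))·18.55 = 84.26 ksi, capped at F_nt → F'_nt = 84.26 ksi.
R_n = F'_nt · A_b · n = 84.26 × 0.7854 × 7 = 463.2 kips.
Design strength φR_n = 0.75 × 463.2 = 347 kips.

347 kips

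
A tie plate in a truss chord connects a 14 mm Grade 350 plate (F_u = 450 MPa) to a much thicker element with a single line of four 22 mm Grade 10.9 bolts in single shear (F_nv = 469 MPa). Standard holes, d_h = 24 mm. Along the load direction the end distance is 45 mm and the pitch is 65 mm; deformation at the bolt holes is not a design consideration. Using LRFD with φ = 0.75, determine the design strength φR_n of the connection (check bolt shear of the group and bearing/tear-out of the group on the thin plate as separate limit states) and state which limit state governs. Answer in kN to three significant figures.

535 kN (bolt shear governs)

Bolt shear: A_b = π·22²/4 = 380.1 mm²; R_n = 469 × 380.1 × 4 × 1 / 1000 = 713.1 kN → 0.75 × 713.1 = 535 kN.
Bearing (1.5 l_c t F_u ≤ 3.0 d t F_u): upper limit = 3.0·22·14·450 / 1000 = 415.8 kN.
  Edge l_c = 45 − 24/2 = 33 → r_n = 311.9 kN; interior l_c = 65 − 24 = 41 → r_n = 387.4 kN.
  R_n,bearing = 1·311.9 + 3·387.4 = 1474 kN → 0.75 × 1474 = 1110 kN.
Bolt shear governs: 535 kN.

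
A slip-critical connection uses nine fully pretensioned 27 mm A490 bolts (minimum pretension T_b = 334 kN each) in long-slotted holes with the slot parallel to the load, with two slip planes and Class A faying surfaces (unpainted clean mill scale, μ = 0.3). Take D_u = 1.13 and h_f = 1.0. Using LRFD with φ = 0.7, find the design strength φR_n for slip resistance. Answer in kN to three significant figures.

R_n = μ · D_u · h_f · T_b · n_s · n_b = 0.3 × 1.13 × 1.0 × 334 × 2 × 9 = 2038 kN.
Design strength φR_n = 0.7 × 2038 = 1430 kN.

1430 kN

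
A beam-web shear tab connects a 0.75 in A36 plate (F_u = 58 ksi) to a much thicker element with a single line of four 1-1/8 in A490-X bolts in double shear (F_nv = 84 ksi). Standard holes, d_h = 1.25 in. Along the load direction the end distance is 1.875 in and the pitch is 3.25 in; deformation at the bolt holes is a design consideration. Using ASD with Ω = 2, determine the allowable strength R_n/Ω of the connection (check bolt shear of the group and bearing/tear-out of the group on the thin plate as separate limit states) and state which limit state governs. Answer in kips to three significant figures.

189 kips (bearing governs)

Bolt shear: A_b = π·1.125²/4 = 0.994 in²; R_n = 84 × 0.994 × 4 × 2 = 668 kips → 668 / 2 = 334 kips.
Bearing (1.2 l_c t F_u ≤ 2.4 d t F_u): upper limit = 2.4·1.125·0.75·58 = 117.4 kips.
  Edge l_c = 1.875 − 1.25/2 = 1.25 → r_n = 65.25 kips; interior l_c = 3.25 − 1.25 = 2 → r_n = 104.4 kips.
  R_n,bearing = 1·65.25 + 3·104.4 = 378.4 kips → 378.4 / 2 = 189 kips.
Bearing governs: 189 kips.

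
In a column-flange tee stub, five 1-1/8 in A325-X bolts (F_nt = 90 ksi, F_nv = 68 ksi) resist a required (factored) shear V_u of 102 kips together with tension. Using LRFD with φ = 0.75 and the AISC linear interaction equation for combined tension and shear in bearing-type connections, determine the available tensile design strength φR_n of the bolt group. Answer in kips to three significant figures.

A_b = π·1.125²/4 = 0.994 in²; f_rv = 102 / (5 × 0.994) = 20.52 ksi.
F'_nt = 1.3 F_nt − (F_nt / φF_nv) f_rv = 1.3·90 − (90/(0.75·68))·20.52 = 80.78 ksi, capped at F_nt → F'_nt = 80.78 ksi.
R_n = F'_nt · A_b · n = 80.78 × 0.994 × 5 = 401.5 kips.
Design strength φR_n = 0.75 × 401.5 = 301 kips.

301 kips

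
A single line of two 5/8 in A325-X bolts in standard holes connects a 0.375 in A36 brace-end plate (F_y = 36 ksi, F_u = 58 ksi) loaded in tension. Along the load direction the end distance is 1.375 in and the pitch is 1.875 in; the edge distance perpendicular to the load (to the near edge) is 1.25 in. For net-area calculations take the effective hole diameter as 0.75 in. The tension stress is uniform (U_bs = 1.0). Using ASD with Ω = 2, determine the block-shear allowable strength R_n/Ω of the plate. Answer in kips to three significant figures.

22.7 kips

Shear plane L_v = 1.375 + 1·1.875 = 3.25 in; A_gv = 3.25 × 0.375 = 1.219 in².
A_nv = (3.25 − 1.5·0.75) × 0.375 = 0.7969 in².
A_nt = (1.25 − 0.5·0.75) × 0.375 = 0.3281 in².
0.6 F_u A_nv = 27.73 kips; 0.6 F_y A_gv = 26.32 kips → shear yielding governs the shear term.
R_n = 26.32 + 1.0 × 58 × 0.3281 = 45.36 kips.
Allowable strength R_n/Ω = 45.36 / 2 = 22.7 kips.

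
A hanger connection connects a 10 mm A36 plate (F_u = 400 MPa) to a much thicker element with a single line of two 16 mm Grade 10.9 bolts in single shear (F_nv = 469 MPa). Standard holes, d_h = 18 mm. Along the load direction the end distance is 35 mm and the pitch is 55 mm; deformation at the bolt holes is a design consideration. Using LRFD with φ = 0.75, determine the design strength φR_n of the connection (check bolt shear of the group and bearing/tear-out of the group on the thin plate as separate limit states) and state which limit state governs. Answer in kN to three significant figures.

141 kN (bolt shear governs)

Bolt shear: A_b = π·16²/4 = 201.1 mm²; R_n = 469 × 201.1 × 2 × 1 / 1000 = 188.6 kN → 0.75 × 188.6 = 141 kN.
Bearing (1.2 l_c t F_u ≤ 2.4 d t F_u): upper limit = 2.4·16·10·400 / 1000 = 153.6 kN.
  Edge l_c = 35 − 18/2 = 26 → r_n = 124.8 kN; interior l_c = 55 − 18 = 37 → r_n = 153.6 kN.
  R_n,bearing = 1·124.8 + 1·153.6 = 278.4 kN → 0.75 × 278.4 = 209 kN.
Bolt shear governs: 141 kN.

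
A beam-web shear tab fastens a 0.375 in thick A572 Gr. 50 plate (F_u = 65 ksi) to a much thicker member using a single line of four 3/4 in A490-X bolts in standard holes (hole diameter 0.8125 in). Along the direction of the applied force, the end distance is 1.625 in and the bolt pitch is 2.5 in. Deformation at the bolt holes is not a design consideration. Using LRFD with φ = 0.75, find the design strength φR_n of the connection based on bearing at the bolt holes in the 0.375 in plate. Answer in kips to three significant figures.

157 kips

Per bolt r_n = 1.5 l_c t F_u ≤ 3.0 d t F_u; upper limit = 3.0 × 0.75 × 0.375 × 65 = 54.84 kips.
Edge bolt: l_c = 1.625 − 0.8125/2 = 1.219 in → 1.5 × 1.219 × 0.375 × 65 = 44.56 → r_n = 44.56 kips.
Interior bolts: l_c = 2.5 − 0.8125 = 1.688 in → 1.5 × 1.688 × 0.375 × 65 = 61.7 → r_n = 54.84 kips.
R_n = 1 × 44.56 + 3 × 54.84 = 209.1 kips.
Design strength φR_n = 0.75 × 209.1 = 157 kips.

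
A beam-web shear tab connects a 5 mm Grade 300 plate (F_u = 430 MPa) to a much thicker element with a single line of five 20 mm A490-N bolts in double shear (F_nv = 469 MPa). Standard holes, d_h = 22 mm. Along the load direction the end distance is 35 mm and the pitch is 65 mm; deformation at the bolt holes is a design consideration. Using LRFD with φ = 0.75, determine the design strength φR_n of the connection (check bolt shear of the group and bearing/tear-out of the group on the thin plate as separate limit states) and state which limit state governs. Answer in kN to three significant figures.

356 kN (bearing governs)

Bolt shear: A_b = π·20²/4 = 314.2 mm²; R_n = 469 × 314.2 × 5 × 2 / 1000 = 1473 kN → 0.75 × 1473 = 1110 kN.
Bearing (1.2 l_c t F_u ≤ 2.4 d t F_u): upper limit = 2.4·20·5·430 / 1000 = 103.2 kN.
  Edge l_c = 35 − 22/2 = 24 → r_n = 61.92 kN; interior l_c = 65 − 22 = 43 → r_n = 103.2 kN.
  R_n,bearing = 1·61.92 + 4·103.2 = 474.7 kN → 0.75 × 474.7 = 356 kN.
Bearing governs: 356 kN.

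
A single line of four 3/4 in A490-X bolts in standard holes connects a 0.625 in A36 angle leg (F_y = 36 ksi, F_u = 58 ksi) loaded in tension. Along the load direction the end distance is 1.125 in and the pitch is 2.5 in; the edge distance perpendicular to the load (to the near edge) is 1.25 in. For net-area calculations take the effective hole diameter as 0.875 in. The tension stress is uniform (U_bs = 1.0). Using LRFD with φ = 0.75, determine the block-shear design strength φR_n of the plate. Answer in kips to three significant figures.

Shear plane L_v = 1.125 + 3·2.5 = 8.625 in; A_gv = 8.625 × 0.625 = 5.391 in².
A_nv = (8.625 − 3.5·0.875) × 0.625 = 3.477 in².
A_nt = (1.25 − 0.5·0.875) × 0.625 = 0.5078 in².
0.6 F_u A_nv = 121 kips; 0.6 F_y A_gv = 116.4 kips → shear yielding governs the shear term.
R_n = 116.4 + 1.0 × 58 × 0.5078 = 145.9 kips.
Design strength φR_n = 0.75 × 145.9 = 109 kips.

109 kips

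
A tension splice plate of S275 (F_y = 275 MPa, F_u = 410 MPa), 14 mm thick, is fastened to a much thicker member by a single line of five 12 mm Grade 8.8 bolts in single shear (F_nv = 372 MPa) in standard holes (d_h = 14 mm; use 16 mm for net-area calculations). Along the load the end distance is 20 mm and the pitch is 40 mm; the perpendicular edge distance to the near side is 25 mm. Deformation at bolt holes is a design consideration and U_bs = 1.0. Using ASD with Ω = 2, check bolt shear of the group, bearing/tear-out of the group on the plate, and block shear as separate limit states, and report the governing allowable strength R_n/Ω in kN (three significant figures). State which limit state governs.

105 kN (bolt shear governs)

Bolt shear: A_b = π·12²/4 = 113.1 mm²; R_n = 372 × 113.1 × 5 × 1 / 1000 = 210.4 kN → 210.4 / 2 = 105 kN.
Bearing: edge l_c = 13, r_n = 89.54 kN; interior l_c = 26, r_n = 165.3 kN; R_n = 89.54 + 4·165.3 = 750.8 kN → 375 kN.
Block shear: A_gv = 2520, A_nv = 1512, A_nt = 238 mm²; R_n = min(0.6F_uA_nv, 0.6F_yA_gv) + U_bs·F_u·A_nt = 469.5 kN → 235 kN.
Bolt shear governs: 105 kN.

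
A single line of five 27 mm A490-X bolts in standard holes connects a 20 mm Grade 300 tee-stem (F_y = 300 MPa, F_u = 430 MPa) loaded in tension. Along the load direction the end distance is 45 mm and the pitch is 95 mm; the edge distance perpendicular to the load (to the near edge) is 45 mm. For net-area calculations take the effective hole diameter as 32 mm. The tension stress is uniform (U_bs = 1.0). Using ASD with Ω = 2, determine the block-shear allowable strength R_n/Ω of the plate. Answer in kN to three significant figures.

Shear plane L_v = 45 + 4·95 = 425 mm; A_gv = 425 × 20 = 8500 mm².
A_nv = (425 − 4.5·32) × 20 = 5620 mm².
A_nt = (45 − 0.5·32) × 20 = 580 mm².
0.6 F_u A_nv = 1450 kN; 0.6 F_y A_gv = 1530 kN → shear rupture governs the shear term.
R_n = 1450 + 1.0 × 430 × 580 / 1000 = 1699 kN.
Allowable strength R_n/Ω = 1699 / 2 = 850 kN.

850 kN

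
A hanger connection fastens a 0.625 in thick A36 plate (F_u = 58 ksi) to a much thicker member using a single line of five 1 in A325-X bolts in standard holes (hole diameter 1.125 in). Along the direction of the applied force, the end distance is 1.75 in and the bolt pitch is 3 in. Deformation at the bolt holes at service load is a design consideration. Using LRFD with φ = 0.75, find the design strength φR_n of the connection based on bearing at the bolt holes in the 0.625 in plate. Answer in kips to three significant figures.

Per bolt r_n = 1.2 l_c t F_u ≤ 2.4 d t F_u; upper limit = 2.4 × 1 × 0.625 × 58 = 87 kips.
Edge bolt: l_c = 1.75 − 1.125/2 = 1.188 in → 1.2 × 1.188 × 0.625 × 58 = 51.66 → r_n = 51.66 kips.
Interior bolts: l_c = 3 − 1.125 = 1.875 in → 1.2 × 1.875 × 0.625 × 58 = 81.56 → r_n = 81.56 kips.
R_n = 1 × 51.66 + 4 × 81.56 = 377.9 kips.
Design strength φR_n = 0.75 × 377.9 = 283 kips.

283 kips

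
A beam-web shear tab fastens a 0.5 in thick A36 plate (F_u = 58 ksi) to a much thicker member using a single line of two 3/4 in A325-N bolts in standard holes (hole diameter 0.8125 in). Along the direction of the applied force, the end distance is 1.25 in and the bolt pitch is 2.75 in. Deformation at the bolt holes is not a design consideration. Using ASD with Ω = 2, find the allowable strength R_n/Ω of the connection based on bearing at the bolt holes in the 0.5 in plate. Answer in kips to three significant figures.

51 kips

Per bolt r_n = 1.5 l_c t F_u ≤ 3.0 d t F_u; upper limit = 3.0 × 0.75 × 0.5 × 58 = 65.25 kips.
Edge bolt: l_c = 1.25 − 0.8125/2 = 0.8438 in → 1.5 × 0.8438 × 0.5 × 58 = 36.7 → r_n = 36.7 kips.
Interior bolts: l_c = 2.75 − 0.8125 = 1.938 in → 1.5 × 1.938 × 0.5 × 58 = 84.28 → r_n = 65.25 kips.
R_n = 1 × 36.7 + 1 × 65.25 = 102 kips.
Allowable strength R_n/Ω = 102 / 2 = 51 kips.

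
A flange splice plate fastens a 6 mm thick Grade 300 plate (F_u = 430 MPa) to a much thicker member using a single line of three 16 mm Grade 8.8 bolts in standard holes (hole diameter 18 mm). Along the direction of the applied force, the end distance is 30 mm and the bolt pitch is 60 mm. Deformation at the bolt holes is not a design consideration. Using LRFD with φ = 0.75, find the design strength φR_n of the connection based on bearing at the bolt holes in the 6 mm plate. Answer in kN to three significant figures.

247 kN

Per bolt r_n = 1.5 l_c t F_u ≤ 3.0 d t F_u; upper limit = 3.0 × 16 × 6 × 430 / 1000 = 123.8 kN.
Edge bolt: l_c = 30 − 18/2 = 21 mm → 1.5 × 21 × 6 × 430 / 1000 = 81.27 → r_n = 81.27 kN.
Interior bolts: l_c = 60 − 18 = 42 mm → 1.5 × 42 × 6 × 430 / 1000 = 162.5 → r_n = 123.8 kN.
R_n = 1 × 81.27 + 2 × 123.8 = 328.9 kN.
Design strength φR_n = 0.75 × 328.9 = 247 kN.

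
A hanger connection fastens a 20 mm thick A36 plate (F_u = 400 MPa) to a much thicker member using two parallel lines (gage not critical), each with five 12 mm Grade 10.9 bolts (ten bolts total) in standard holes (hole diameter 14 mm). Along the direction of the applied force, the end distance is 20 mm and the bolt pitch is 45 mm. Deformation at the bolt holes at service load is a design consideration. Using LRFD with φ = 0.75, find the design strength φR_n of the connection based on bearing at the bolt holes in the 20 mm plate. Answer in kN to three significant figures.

1570 kN

Per bolt r_n = 1.2 l_c t F_u ≤ 2.4 d t F_u; upper limit = 2.4 × 12 × 20 × 400 / 1000 = 230.4 kN.
Edge bolt: l_c = 20 − 14/2 = 13 mm → 1.2 × 13 × 20 × 400 / 1000 = 124.8 → r_n = 124.8 kN.
Interior bolts: l_c = 45 − 14 = 31 mm → 1.2 × 31 × 20 × 400 / 1000 = 297.6 → r_n = 230.4 kN.
R_n = 2 × 124.8 + 8 × 230.4 = 2093 kN.
Design strength φR_n = 0.75 × 2093 = 1570 kN.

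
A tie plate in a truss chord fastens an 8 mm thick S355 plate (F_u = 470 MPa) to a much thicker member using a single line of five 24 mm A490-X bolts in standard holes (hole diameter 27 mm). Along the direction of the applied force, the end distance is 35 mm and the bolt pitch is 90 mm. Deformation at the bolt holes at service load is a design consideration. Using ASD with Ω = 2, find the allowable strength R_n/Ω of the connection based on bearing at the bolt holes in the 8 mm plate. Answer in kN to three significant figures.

482 kN

Per bolt r_n = 1.2 l_c t F_u ≤ 2.4 d t F_u; upper limit = 2.4 × 24 × 8 × 470 / 1000 = 216.6 kN.
Edge bolt: l_c = 35 − 27/2 = 21.5 mm → 1.2 × 21.5 × 8 × 470 / 1000 = 97.01 → r_n = 97.01 kN.
Interior bolts: l_c = 90 − 27 = 63 mm → 1.2 × 63 × 8 × 470 / 1000 = 284.3 → r_n = 216.6 kN.
R_n = 1 × 97.01 + 4 × 216.6 = 963.3 kN.
Allowable strength R_n/Ω = 963.3 / 2 = 482 kN.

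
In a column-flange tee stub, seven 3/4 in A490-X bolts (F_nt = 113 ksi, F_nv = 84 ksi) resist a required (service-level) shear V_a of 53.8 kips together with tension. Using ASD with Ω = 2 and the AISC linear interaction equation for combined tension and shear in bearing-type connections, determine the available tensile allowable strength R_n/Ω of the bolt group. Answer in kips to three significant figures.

155 kips

A_b = π·0.75²/4 = 0.4418 in²; f_rv = 53.8 / (7 × 0.4418) = 17.4 ksi.
F'_nt = 1.3 F_nt − (Ω F_nt / F_nv) f_rv = 1.3·113 − (2·113/84)·17.4 = 100.1 ksi, capped at F_nt → F'_nt = 100.1 ksi.
R_n = F'_nt · A_b · n = 100.1 × 0.4418 × 7 = 309.5 kips.
Allowable strength R_n/Ω = 309.5 / 2 = 155 kips.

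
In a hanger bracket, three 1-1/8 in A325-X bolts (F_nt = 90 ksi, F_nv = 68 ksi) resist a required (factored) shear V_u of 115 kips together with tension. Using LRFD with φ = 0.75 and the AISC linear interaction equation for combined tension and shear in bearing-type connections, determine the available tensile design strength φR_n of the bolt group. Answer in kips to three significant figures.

A_b = π·1.125²/4 = 0.994 in²; f_rv = 115 / (3 × 0.994) = 38.56 ksi.
F'_nt = 1.3 F_nt − (F_nt / φF_nv) f_rv = 1.3·90 − (90/(0.75·68))·38.56 = 48.95 ksi, capped at F_nt → F'_nt = 48.95 ksi.
R_n = F'_nt · A_b · n = 48.95 × 0.994 × 3 = 146 kips.
Design strength φR_n = 0.75 × 146 = 109 kips.

109 kips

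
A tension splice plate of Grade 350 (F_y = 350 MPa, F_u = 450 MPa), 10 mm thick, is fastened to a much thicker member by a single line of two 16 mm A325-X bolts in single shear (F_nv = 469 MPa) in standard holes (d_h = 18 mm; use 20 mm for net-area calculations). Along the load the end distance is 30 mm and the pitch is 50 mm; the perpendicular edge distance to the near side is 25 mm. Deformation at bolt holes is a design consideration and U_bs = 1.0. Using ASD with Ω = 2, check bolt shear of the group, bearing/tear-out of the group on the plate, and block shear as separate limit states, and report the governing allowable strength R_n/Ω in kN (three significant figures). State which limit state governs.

Bolt shear: A_b = π·16²/4 = 201.1 mm²; R_n = 469 × 201.1 × 2 × 1 / 1000 = 188.6 kN → 188.6 / 2 = 94.3 kN.
Bearing: edge l_c = 21, r_n = 113.4 kN; interior l_c = 32, r_n = 172.8 kN; R_n = 113.4 + 1·172.8 = 286.2 kN → 143 kN.
Block shear: A_gv = 800, A_nv = 500, A_nt = 150 mm²; R_n = min(0.6F_uA_nv, 0.6F_yA_gv) + U_bs·F_u·A_nt = 202.5 kN → 101 kN.
Bolt shear governs: 94.3 kN.

94.3 kN (bolt shear governs)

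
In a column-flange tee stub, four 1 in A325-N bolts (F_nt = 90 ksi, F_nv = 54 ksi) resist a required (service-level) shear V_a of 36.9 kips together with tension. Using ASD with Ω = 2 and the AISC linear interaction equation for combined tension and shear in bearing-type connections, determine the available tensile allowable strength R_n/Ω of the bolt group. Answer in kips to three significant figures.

122 kips

A_b = π·1²/4 = 0.7854 in²; f_rv = 36.9 / (4 × 0.7854) = 11.75 ksi.
F'_nt = 1.3 F_nt − (Ω F_nt / F_nv) f_rv = 1.3·90 − (2·90/54)·11.75 = 77.85 ksi, capped at F_nt → F'_nt = 77.85 ksi.
R_n = F'_nt · A_b · n = 77.85 × 0.7854 × 4 = 244.6 kips.
Allowable strength R_n/Ω = 244.6 / 2 = 122 kips.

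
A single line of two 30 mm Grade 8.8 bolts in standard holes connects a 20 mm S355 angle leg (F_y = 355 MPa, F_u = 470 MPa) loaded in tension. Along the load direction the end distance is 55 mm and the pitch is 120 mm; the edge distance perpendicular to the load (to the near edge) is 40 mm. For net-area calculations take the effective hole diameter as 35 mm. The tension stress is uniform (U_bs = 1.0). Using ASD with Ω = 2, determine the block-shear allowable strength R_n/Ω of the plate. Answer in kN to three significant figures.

Shear plane L_v = 55 + 1·120 = 175 mm; A_gv = 175 × 20 = 3500 mm².
A_nv = (175 − 1.5·35) × 20 = 2450 mm².
A_nt = (40 − 0.5·35) × 20 = 450 mm².
0.6 F_u A_nv = 690.9 kN; 0.6 F_y A_gv = 745.5 kN → shear rupture governs the shear term.
R_n = 690.9 + 1.0 × 470 × 450 / 1000 = 902.4 kN.
Allowable strength R_n/Ω = 902.4 / 2 = 451 kN.

451 kN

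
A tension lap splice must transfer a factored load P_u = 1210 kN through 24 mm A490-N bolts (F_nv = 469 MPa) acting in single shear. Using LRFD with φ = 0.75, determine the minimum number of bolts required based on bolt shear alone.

8 bolts

A_b = π·24²/4 = 452.4 mm².
Per-bolt design strength φR_n = 0.75 × 469 × 452.4 × 1 / 1000 = 159.1 kN.
n ≥ 1210 / 159.1 = 7.604 → use 8 bolts.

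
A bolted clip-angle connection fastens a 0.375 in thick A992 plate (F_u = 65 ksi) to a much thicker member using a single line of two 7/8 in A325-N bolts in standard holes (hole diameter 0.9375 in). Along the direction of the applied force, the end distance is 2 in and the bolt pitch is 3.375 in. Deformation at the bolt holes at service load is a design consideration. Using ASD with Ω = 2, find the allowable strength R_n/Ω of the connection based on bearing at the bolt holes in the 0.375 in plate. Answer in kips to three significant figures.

Per bolt r_n = 1.2 l_c t F_u ≤ 2.4 d t F_u; upper limit = 2.4 × 0.875 × 0.375 × 65 = 51.19 kips.
Edge bolt: l_c = 2 − 0.9375/2 = 1.531 in → 1.2 × 1.531 × 0.375 × 65 = 44.79 → r_n = 44.79 kips.
Interior bolts: l_c = 3.375 − 0.9375 = 2.438 in → 1.2 × 2.438 × 0.375 × 65 = 71.3 → r_n = 51.19 kips.
R_n = 1 × 44.79 + 1 × 51.19 = 95.98 kips.
Allowable strength R_n/Ω = 95.98 / 2 = 48 kips.

48 kips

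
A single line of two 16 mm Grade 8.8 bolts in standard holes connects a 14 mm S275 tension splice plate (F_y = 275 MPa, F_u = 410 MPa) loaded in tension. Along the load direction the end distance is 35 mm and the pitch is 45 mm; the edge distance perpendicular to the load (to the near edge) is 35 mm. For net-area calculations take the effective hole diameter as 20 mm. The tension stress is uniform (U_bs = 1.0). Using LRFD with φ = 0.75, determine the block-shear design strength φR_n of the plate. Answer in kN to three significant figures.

237 kN

Shear plane L_v = 35 + 1·45 = 80 mm; A_gv = 80 × 14 = 1120 mm².
A_nv = (80 − 1.5·20) × 14 = 700 mm².
A_nt = (35 − 0.5·20) × 14 = 350 mm².
0.6 F_u A_nv = 172.2 kN; 0.6 F_y A_gv = 184.8 kN → shear rupture governs the shear term.
R_n = 172.2 + 1.0 × 410 × 350 / 1000 = 315.7 kN.
Design strength φR_n = 0.75 × 315.7 = 237 kN.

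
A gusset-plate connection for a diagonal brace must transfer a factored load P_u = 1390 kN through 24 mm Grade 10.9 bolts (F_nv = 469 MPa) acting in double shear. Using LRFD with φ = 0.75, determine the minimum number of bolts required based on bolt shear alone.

5 bolts

A_b = π·24²/4 = 452.4 mm².
Per-bolt design strength φR_n = 0.75 × 469 × 452.4 × 2 / 1000 = 318.3 kN.
n ≥ 1390 / 318.3 = 4.368 → use 5 bolts.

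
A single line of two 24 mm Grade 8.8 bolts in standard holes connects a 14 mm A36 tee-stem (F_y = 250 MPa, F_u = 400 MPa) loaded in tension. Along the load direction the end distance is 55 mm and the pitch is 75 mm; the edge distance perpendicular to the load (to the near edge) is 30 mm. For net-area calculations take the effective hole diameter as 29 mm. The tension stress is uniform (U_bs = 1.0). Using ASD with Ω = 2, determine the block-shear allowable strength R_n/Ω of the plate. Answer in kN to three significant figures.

180 kN

Shear plane L_v = 55 + 1·75 = 130 mm; A_gv = 130 × 14 = 1820 mm².
A_nv = (130 − 1.5·29) × 14 = 1211 mm².
A_nt = (30 − 0.5·29) × 14 = 217 mm².
0.6 F_u A_nv = 290.6 kN; 0.6 F_y A_gv = 273 kN → shear yielding governs the shear term.
R_n = 273 + 1.0 × 400 × 217 / 1000 = 359.8 kN.
Allowable strength R_n/Ω = 359.8 / 2 = 180 kN.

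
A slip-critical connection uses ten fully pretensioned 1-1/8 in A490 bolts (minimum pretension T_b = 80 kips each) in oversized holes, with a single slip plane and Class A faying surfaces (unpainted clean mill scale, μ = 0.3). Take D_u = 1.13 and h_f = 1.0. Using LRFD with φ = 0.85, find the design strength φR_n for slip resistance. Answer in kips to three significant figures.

231 kips

R_n = μ · D_u · h_f · T_b · n_s · n_b = 0.3 × 1.13 × 1.0 × 80 × 1 × 10 = 271.2 kips.
Design strength φR_n = 0.85 × 271.2 = 231 kips.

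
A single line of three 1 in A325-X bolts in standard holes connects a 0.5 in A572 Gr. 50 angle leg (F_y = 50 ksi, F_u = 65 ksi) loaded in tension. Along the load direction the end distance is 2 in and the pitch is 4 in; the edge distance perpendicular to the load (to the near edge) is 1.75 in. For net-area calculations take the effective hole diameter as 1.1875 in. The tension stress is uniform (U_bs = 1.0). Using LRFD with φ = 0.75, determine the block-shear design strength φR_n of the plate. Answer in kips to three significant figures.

Shear plane L_v = 2 + 2·4 = 10 in; A_gv = 10 × 0.5 = 5 in².
A_nv = (10 − 2.5·1.1875) × 0.5 = 3.516 in².
A_nt = (1.75 − 0.5·1.1875) × 0.5 = 0.5781 in².
0.6 F_u A_nv = 137.1 kips; 0.6 F_y A_gv = 150 kips → shear rupture governs the shear term.
R_n = 137.1 + 1.0 × 65 × 0.5781 = 174.7 kips.
Design strength φR_n = 0.75 × 174.7 = 131 kips.

131 kips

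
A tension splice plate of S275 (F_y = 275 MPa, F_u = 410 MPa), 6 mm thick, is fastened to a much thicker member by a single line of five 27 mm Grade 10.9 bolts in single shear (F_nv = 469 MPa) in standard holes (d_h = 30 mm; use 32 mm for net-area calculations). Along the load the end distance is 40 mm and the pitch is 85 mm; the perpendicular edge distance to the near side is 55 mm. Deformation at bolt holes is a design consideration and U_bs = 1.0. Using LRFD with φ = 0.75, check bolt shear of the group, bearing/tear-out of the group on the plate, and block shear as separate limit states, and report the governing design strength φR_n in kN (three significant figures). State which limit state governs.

333 kN (block shear governs)

Bolt shear: A_b = π·27²/4 = 572.6 mm²; R_n = 469 × 572.6 × 5 × 1 / 1000 = 1343 kN → 0.75 × 1343 = 1010 kN.
Bearing: edge l_c = 25, r_n = 73.8 kN; interior l_c = 55, r_n = 159.4 kN; R_n = 73.8 + 4·159.4 = 711.4 kN → 534 kN.
Block shear: A_gv = 2280, A_nv = 1416, A_nt = 234 mm²; R_n = min(0.6F_uA_nv, 0.6F_yA_gv) + U_bs·F_u·A_nt = 444.3 kN → 333 kN.
Block shear governs: 333 kN.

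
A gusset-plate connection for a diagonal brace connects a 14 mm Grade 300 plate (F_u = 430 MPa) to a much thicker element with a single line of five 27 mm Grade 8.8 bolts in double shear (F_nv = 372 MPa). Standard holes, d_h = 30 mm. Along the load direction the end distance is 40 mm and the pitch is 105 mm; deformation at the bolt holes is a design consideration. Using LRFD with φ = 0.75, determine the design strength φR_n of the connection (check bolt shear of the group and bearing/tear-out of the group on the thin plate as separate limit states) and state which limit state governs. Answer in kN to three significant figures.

1310 kN (bearing governs)

Bolt shear: A_b = π·27²/4 = 572.6 mm²; R_n = 372 × 572.6 × 5 × 2 / 1000 = 2130 kN → 0.75 × 2130 = 1600 kN.
Bearing (1.2 l_c t F_u ≤ 2.4 d t F_u): upper limit = 2.4·27·14·430 / 1000 = 390.1 kN.
  Edge l_c = 40 − 30/2 = 25 → r_n = 180.6 kN; interior l_c = 105 − 30 = 75 → r_n = 390.1 kN.
  R_n,bearing = 1·180.6 + 4·390.1 = 1741 kN → 0.75 × 1741 = 1310 kN.
Bearing governs: 1310 kN.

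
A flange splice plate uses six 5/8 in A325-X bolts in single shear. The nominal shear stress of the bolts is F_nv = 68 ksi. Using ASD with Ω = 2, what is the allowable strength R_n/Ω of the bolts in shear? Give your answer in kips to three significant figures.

62.6 kips

A_b = π × 0.625² / 4 = 0.3068 in².
R_n = F_nv · A_b · n · n_s = 68 × 0.3068 × 6 × 1 = 125.2 kips.
Allowable strength R_n/Ω = 125.2 / 2 = 62.6 kips.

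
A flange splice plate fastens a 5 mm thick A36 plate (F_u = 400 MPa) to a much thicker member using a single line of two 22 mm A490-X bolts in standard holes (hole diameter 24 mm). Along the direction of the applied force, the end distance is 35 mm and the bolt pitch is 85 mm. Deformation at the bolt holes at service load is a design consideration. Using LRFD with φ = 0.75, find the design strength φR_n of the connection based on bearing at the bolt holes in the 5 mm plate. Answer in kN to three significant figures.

Per bolt r_n = 1.2 l_c t F_u ≤ 2.4 d t F_u; upper limit = 2.4 × 22 × 5 × 400 / 1000 = 105.6 kN.
Edge bolt: l_c = 35 − 24/2 = 23 mm → 1.2 × 23 × 5 × 400 / 1000 = 55.2 → r_n = 55.2 kN.
Interior bolts: l_c = 85 − 24 = 61 mm → 1.2 × 61 × 5 × 400 / 1000 = 146.4 → r_n = 105.6 kN.
R_n = 1 × 55.2 + 1 × 105.6 = 160.8 kN.
Design strength φR_n = 0.75 × 160.8 = 121 kN.

121 kN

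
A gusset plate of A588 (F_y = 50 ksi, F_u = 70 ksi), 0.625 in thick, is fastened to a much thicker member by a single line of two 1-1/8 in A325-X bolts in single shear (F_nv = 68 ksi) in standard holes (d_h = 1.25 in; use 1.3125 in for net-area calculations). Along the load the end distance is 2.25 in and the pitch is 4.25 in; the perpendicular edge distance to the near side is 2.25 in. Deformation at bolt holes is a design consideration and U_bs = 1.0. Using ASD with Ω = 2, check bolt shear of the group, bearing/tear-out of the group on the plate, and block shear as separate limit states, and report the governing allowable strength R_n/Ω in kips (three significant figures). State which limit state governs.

67.6 kips (bolt shear governs)

Bolt shear: A_b = π·1.125²/4 = 0.994 in²; R_n = 68 × 0.994 × 2 × 1 = 135.2 kips → 135.2 / 2 = 67.6 kips.
Bearing: edge l_c = 1.625, r_n = 85.31 kips; interior l_c = 3, r_n = 118.1 kips; R_n = 85.31 + 1·118.1 = 203.4 kips → 102 kips.
Block shear: A_gv = 4.062, A_nv = 2.832, A_nt = 0.9961 in²; R_n = min(0.6F_uA_nv, 0.6F_yA_gv) + U_bs·F_u·A_nt = 188.7 kips → 94.3 kips.
Bolt shear governs: 67.6 kips.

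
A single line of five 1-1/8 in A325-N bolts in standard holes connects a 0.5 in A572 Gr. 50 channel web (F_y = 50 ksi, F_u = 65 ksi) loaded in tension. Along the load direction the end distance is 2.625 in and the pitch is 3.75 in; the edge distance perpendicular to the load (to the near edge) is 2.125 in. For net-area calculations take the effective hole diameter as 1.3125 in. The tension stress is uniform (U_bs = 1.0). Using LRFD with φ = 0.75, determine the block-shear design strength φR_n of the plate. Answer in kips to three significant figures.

Shear plane L_v = 2.625 + 4·3.75 = 17.62 in; A_gv = 17.62 × 0.5 = 8.812 in².
A_nv = (17.62 − 4.5·1.3125) × 0.5 = 5.859 in².
A_nt = (2.125 − 0.5·1.3125) × 0.5 = 0.7344 in².
0.6 F_u A_nv = 228.5 kips; 0.6 F_y A_gv = 264.4 kips → shear rupture governs the shear term.
R_n = 228.5 + 1.0 × 65 × 0.7344 = 276.2 kips.
Design strength φR_n = 0.75 × 276.2 = 207 kips.

207 kips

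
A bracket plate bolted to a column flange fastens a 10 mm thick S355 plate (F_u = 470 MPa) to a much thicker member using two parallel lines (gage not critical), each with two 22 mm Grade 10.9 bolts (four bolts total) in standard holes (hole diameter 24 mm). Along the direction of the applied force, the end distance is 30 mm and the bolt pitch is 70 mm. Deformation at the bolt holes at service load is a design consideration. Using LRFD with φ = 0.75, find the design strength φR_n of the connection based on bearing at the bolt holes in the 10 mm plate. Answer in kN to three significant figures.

Per bolt r_n = 1.2 l_c t F_u ≤ 2.4 d t F_u; upper limit = 2.4 × 22 × 10 × 470 / 1000 = 248.2 kN.
Edge bolt: l_c = 30 − 24/2 = 18 mm → 1.2 × 18 × 10 × 470 / 1000 = 101.5 → r_n = 101.5 kN.
Interior bolts: l_c = 70 − 24 = 46 mm → 1.2 × 46 × 10 × 470 / 1000 = 259.4 → r_n = 248.2 kN.
R_n = 2 × 101.5 + 2 × 248.2 = 699.4 kN.
Design strength φR_n = 0.75 × 699.4 = 525 kN.

525 kN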